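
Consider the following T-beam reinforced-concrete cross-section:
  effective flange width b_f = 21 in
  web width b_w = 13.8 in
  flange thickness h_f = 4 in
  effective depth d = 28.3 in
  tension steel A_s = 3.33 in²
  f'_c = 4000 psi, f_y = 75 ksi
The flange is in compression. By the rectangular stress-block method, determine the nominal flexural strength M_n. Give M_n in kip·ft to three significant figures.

Tension: T = A_s f_y = 3.33 × 75 = 249.75 kips.
Try a within the flange: a = T/(0.85 f'_c b_f) = 249.75/(0.85 × 4 × 21) = 3.498 in.
Since a = 3.498 ≤ h_f = 4 in, the stress block lies entirely in the flange; analyse as a rectangular beam of width b_f.
M_n = T(d − a/2) = 249.75 × (28.3 − 1.749) = 6631.1 kip·in.
M_n = 6631.1/12 = 552.59 kip·ft.

M_n ≈ 553 kip·ft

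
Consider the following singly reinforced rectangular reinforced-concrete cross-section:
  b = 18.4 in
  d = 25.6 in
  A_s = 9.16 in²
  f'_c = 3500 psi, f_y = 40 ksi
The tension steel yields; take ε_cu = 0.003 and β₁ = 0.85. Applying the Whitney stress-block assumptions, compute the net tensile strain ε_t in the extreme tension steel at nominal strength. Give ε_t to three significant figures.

a = A_s f_y/(0.85 f'_c b) = 6.693 in.
β₁ = 0.85, so c = a/β₁ = 6.693/0.85 = 7.874 in.
From the linear strain diagram with ε_cu = 0.003: ε_t = 0.003 (d − c)/c = 0.003 × (25.6 − 7.874)/7.874 = 0.00675.
Since ε_t ≥ 0.005, the section is tension-controlled.

ε_t ≈ 0.00675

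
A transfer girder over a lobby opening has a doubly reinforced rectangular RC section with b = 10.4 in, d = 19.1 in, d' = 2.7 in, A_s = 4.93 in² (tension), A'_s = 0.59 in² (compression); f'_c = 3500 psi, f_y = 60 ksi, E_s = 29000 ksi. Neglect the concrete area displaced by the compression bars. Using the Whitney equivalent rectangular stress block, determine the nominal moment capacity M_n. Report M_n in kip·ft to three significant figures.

Assume both steels yield.
a = (A_s − A'_s) f_y/(0.85 f'_c b) = (4.93 − 0.59) × 60/(0.85 × 3.5 × 10.4) = 8.416 in.
c = a/β₁ = 8.416/0.85 = 9.901 in; ε'_s = 0.003(c − d')/c = 0.0022 ≥ ε_y = 0.0021, so the compression steel yields.
M_n = (A_s − A'_s) f_y (d − a/2) + A'_s f_y (d − d') = 260.4 × (19.1 − 4.208) + 35.4 × (19.1 − 2.7) = 3877.9 + 580.6 = 4458.5 kip·in = 4458.5/12 = 371.54 kip·ft.

M_n ≈ 372 kip·ft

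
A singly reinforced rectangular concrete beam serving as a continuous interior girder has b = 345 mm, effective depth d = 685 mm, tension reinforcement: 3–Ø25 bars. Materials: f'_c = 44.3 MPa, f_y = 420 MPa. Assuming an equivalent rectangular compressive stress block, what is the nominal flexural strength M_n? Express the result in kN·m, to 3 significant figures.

M_n ≈ 409 kN·m

A_s = 3 × 491 = 1473 mm².
T = A_s f_y = 1473 × 420 = 618660 N = 618.66 kN.
From C = T: a = T/(0.85 f'_c b) = 618660/(0.85 × 44.3 × 345) = 47.62 mm.
M_n = T(d − a/2) = 618.66 kN × (685 − 23.81) mm = 409.05 kN·m.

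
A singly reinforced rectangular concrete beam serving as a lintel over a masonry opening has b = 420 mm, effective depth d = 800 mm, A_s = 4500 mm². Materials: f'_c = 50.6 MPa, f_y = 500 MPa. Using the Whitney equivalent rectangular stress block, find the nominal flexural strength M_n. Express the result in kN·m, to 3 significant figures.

T = A_s f_y = 4500 × 500 = 2250000 N = 2250 kN.
From C = T: a = T/(0.85 f'_c b) = 2250000/(0.85 × 50.6 × 420) = 124.56 mm.
M_n = T(d − a/2) = 2250 kN × (800 − 62.28) mm = 1659.87 kN·m.

M_n ≈ 1660 kN·m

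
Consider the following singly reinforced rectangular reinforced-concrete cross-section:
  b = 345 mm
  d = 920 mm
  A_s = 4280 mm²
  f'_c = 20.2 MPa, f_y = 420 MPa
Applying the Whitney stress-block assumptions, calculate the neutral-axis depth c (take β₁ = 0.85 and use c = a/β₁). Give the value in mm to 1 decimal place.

c ≈ 357.0 mm

T = A_s f_y = 4280 × 420 = 1797600 N = 1797.6 kN.
Setting C = 0.85 f'_c a b equal to T: a = 1797600/(0.85 × 20.2 × 345) = 303.462 mm.
With β₁ = 0.85, c = a/β₁ = 303.462/0.85 = 357.0 mm.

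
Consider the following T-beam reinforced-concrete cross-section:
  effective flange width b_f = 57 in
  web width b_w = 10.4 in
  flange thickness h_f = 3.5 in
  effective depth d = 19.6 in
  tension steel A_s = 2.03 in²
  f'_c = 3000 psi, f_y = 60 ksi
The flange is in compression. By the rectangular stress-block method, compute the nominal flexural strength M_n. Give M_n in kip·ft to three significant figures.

Tension: T = A_s f_y = 2.03 × 60 = 121.8 kips.
Try a within the flange: a = T/(0.85 f'_c b_f) = 121.8/(0.85 × 3 × 57) = 0.838 in.
Since a = 0.838 ≤ h_f = 3.5 in, the stress block lies entirely in the flange; analyse as a rectangular beam of width b_f.
M_n = T(d − a/2) = 121.8 × (19.6 − 0.419) = 2336.2 kip·in.
M_n = 2336.2/12 = 194.68 kip·ft.

M_n ≈ 195 kip·ft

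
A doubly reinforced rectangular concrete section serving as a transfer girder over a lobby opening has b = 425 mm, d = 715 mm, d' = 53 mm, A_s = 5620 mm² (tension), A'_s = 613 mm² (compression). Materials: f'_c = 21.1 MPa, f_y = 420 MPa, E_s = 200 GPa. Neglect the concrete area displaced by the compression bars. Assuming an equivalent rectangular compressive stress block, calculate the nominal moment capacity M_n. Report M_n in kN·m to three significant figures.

Assume both tension and compression steel yield.
Net tension couple steel: A_s − A'_s = 5007 mm².
a = (A_s − A'_s) f_y / (0.85 f'_c b) = 2102940/(0.85 × 21.1 × 425) = 275.89 mm.
c = a/β₁ = 275.89/0.85 = 324.58 mm; ε'_s = 0.003(c − d')/c = 0.0025 ≥ f_y/E_s = 0.0021, so compression steel does yield.
M_n = (A_s − A'_s) f_y (d − a/2) + A'_s f_y (d − d') = [2102940 × (715 − 137.945) + 257460 × (715 − 53)] × 10⁻⁶ = 1213.51 + 170.44 = 1383.95 kN·m.

M_n ≈ 1380 kN·m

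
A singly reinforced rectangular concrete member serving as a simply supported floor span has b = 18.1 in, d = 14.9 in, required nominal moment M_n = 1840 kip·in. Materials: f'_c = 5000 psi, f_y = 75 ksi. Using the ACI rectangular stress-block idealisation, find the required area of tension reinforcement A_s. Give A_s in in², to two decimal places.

From M_n = 0.85 f'_c a b (d − a/2):
a = d − √(d² − 2M_n/(0.85 f'_c b)) = 14.9 − √(14.9² − 2 × 1840/(0.85 × 5 × 18.1)) = 1.703 in.
A_s = 0.85 f'_c a b / f_y = 0.85 × 5 × 1.703 × 18.1 / 75 = 1.747 in².

A_s ≈ 1.75 in²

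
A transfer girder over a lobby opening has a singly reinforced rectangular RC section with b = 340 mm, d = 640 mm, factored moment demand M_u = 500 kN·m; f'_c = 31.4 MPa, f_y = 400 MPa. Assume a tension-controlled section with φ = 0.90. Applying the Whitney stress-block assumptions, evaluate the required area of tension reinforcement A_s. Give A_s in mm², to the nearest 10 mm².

M_n = M_u/φ = 500/0.90 = 555.556 kN·m.
With M_n = 0.85 f'_c a b (d − a/2), solve the quadratic for a:
a = d − √(d² − 2M_n/(0.85 f'_c b)) = 640 − √(640² − 2 × 555.556×10⁶/(0.85 × 31.4 × 340)) = 104.13 mm.
A_s = 0.85 f'_c a b / f_y = 0.85 × 31.4 × 104.13 × 340 / 400 = 2362.3 mm².

A_s ≈ 2360 mm²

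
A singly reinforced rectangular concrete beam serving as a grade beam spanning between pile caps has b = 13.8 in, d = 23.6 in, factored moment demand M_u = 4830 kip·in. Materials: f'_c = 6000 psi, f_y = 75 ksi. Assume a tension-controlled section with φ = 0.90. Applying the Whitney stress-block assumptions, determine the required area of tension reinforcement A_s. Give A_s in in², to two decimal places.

A_s ≈ 3.27 in²

M_n = M_u/φ = 4830/0.90 = 5366.67 kip·in.
From M_n = 0.85 f'_c a b (d − a/2):
a = d − √(d² − 2M_n/(0.85 f'_c b)) = 23.6 − √(23.6² − 2 × 5366.67/(0.85 × 6 × 13.8)) = 3.489 in.
A_s = 0.85 f'_c a b / f_y = 0.85 × 6 × 3.489 × 13.8 / 75 = 3.274 in².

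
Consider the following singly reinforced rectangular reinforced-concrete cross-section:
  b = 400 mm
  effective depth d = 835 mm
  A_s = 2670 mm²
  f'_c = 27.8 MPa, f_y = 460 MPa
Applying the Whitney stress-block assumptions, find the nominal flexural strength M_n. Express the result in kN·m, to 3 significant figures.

M_n ≈ 946 kN·m

T = A_s f_y = 2670 × 460 = 1228200 N = 1228.2 kN.
From C = T: a = T/(0.85 f'_c b) = 1228200/(0.85 × 27.8 × 400) = 129.94 mm.
M_n = T(d − a/2) = 1228.2 kN × (835 − 64.97) mm = 945.75 kN·m.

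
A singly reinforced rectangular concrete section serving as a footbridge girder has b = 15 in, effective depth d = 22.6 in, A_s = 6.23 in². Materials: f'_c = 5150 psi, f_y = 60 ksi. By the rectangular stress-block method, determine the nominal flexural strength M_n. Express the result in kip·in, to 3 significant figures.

T = A_s f_y = 6.23 × 60 = 373.8 kips.
a = T/(0.85 f'_c b) = 373.8/(0.85 × 5.15 × 15) = 5.693 in.
M_n = T(d − a/2) = 373.8 × (22.6 − 2.8465) = 7383.9 kip·in.

M_n ≈ 7380 kip·in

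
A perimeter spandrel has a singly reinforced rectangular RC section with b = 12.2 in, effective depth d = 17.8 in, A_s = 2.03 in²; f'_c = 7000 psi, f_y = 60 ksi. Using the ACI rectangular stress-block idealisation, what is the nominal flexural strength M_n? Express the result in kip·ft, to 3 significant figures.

T = A_s f_y = 2.03 × 60 = 121.8 kips.
a = T/(0.85 f'_c b) = 121.8/(0.85 × 7 × 12.2) = 1.678 in.
M_n = T(d − a/2) = 121.8 × (17.8 − 0.839) = 2065.8 kip·in = 2065.8/12 = 172.15 kip·ft.

M_n ≈ 172 kip·ft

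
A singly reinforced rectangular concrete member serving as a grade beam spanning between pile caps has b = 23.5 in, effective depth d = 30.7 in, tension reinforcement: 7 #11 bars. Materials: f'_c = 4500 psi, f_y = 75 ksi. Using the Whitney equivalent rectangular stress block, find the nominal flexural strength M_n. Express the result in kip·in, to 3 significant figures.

M_n ≈ 21400 kip·in

A_s = 7 × 1.56 = 10.92 in².
T = A_s f_y = 10.92 × 75 = 819 kips.
a = T/(0.85 f'_c b) = 819/(0.85 × 4.5 × 23.5) = 9.111 in.
M_n = T(d − a/2) = 819 × (30.7 − 4.5555) = 21412.3 kip·in.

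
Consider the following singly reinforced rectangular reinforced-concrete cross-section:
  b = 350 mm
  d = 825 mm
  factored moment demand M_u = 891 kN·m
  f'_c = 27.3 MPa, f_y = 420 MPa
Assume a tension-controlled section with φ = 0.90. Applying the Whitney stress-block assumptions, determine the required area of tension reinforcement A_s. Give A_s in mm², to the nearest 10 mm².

A_s ≈ 3170 mm²

M_n = M_u/φ = 891/0.90 = 990 kN·m.
With M_n = 0.85 f'_c a b (d − a/2), solve the quadratic for a:
a = d − √(d² − 2M_n/(0.85 f'_c b)) = 825 − √(825² − 2 × 990×10⁶/(0.85 × 27.3 × 350)) = 164.06 mm.
A_s = 0.85 f'_c a b / f_y = 0.85 × 27.3 × 164.06 × 350 / 420 = 3172.5 mm².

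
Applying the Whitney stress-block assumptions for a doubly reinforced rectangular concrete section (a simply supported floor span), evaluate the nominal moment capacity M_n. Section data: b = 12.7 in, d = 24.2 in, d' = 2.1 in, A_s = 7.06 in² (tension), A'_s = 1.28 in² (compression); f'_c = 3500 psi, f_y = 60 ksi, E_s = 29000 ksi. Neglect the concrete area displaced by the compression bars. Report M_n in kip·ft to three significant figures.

Assume both steels yield.
a = (A_s − A'_s) f_y/(0.85 f'_c b) = (7.06 − 1.28) × 60/(0.85 × 3.5 × 12.7) = 9.179 in.
c = a/β₁ = 9.179/0.85 = 10.799 in; ε'_s = 0.003(c − d')/c = 0.0024 ≥ ε_y = 0.0021, so the compression steel yields.
M_n = (A_s − A'_s) f_y (d − a/2) + A'_s f_y (d − d') = 346.8 × (24.2 − 4.5895) + 76.8 × (24.2 − 2.1) = 6800.9 + 1697.3 = 8498.2 kip·in = 8498.2/12 = 708.18 kip·ft.

M_n ≈ 708 kip·ft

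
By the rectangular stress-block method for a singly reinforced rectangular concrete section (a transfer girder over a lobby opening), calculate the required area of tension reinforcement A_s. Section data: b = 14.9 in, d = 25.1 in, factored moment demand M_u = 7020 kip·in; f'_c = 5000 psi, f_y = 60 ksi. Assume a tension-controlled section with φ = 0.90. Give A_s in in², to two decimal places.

A_s ≈ 5.82 in²

M_n = M_u/φ = 7020/0.90 = 7800 kip·in.
From M_n = 0.85 f'_c a b (d − a/2):
a = d − √(d² − 2M_n/(0.85 f'_c b)) = 25.1 − √(25.1² − 2 × 7800/(0.85 × 5 × 14.9)) = 5.513 in.
A_s = 0.85 f'_c a b / f_y = 0.85 × 5 × 5.513 × 14.9 / 60 = 5.819 in².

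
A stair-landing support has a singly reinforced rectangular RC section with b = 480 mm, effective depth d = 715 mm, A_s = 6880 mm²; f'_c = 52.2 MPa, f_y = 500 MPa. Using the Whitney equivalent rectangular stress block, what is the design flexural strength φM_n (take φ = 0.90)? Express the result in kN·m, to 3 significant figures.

T = A_s f_y = 6880 × 500 = 3440000 N = 3440 kN.
From C = T: a = T/(0.85 f'_c b) = 3440000/(0.85 × 52.2 × 480) = 161.52 mm.
M_n = T(d − a/2) = 3440 kN × (715 − 80.76) mm = 2181.79 kN·m.
φM_n = 0.90 × 2181.79 = 1963.61 kN·m.

φM_n ≈ 1960 kN·m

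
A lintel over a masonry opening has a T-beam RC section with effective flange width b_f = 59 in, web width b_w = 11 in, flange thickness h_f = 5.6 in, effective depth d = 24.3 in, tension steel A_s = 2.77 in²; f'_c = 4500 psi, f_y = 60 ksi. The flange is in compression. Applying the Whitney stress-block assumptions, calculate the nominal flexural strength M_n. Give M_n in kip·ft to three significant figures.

M_n ≈ 331 kip·ft

Tension: T = A_s f_y = 2.77 × 60 = 166.2 kips.
Try a within the flange: a = T/(0.85 f'_c b_f) = 166.2/(0.85 × 4.5 × 59) = 0.736 in.
Since a = 0.736 ≤ h_f = 5.6 in, the stress block lies entirely in the flange; analyse as a rectangular beam of width b_f.
M_n = T(d − a/2) = 166.2 × (24.3 − 0.368) = 3977.5 kip·in.
M_n = 3977.5/12 = 331.46 kip·ft.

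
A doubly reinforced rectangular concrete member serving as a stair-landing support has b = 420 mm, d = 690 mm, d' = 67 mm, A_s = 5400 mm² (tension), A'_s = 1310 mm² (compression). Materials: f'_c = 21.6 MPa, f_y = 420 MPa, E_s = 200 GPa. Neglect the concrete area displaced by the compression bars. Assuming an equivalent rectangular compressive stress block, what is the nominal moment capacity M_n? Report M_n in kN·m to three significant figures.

M_n ≈ 1340 kN·m

Assume both tension and compression steel yield.
Net tension couple steel: A_s − A'_s = 4090 mm².
a = (A_s − A'_s) f_y / (0.85 f'_c b) = 1717800/(0.85 × 21.6 × 420) = 222.77 mm.
c = a/β₁ = 222.77/0.85 = 262.08 mm; ε'_s = 0.003(c − d')/c = 0.0022 ≥ f_y/E_s = 0.0021, so compression steel does yield.
M_n = (A_s − A'_s) f_y (d − a/2) + A'_s f_y (d − d') = [1717800 × (690 − 111.385) + 550200 × (690 − 67)] × 10⁻⁶ = 993.94 + 342.77 = 1336.71 kN·m.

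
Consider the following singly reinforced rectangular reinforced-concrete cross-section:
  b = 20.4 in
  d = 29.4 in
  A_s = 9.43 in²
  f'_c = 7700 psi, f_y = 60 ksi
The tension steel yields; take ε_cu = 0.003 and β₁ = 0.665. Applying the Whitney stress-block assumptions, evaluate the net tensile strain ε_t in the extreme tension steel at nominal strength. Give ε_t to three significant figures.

ε_t ≈ 0.0108

a = A_s f_y/(0.85 f'_c b) = 4.238 in.
β₁ = 0.665, so c = a/β₁ = 4.238/0.665 = 6.373 in.
From the linear strain diagram with ε_cu = 0.003: ε_t = 0.003 (d − c)/c = 0.003 × (29.4 − 6.373)/6.373 = 0.0108.
Since ε_t ≥ 0.005, the section is tension-controlled.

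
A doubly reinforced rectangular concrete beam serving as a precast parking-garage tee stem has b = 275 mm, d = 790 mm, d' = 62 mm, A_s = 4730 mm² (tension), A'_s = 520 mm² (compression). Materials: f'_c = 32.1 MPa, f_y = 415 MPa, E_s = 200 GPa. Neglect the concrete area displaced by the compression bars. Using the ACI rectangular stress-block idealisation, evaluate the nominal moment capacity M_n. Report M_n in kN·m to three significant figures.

M_n ≈ 1330 kN·m

Assume both tension and compression steel yield.
Net tension couple steel: A_s − A'_s = 4210 mm².
a = (A_s − A'_s) f_y / (0.85 f'_c b) = 1747150/(0.85 × 32.1 × 275) = 232.85 mm.
c = a/β₁ = 232.85/0.821 = 283.62 mm; ε'_s = 0.003(c − d')/c = 0.0023 ≥ f_y/E_s = 0.0021, so compression steel does yield.
M_n = (A_s − A'_s) f_y (d − a/2) + A'_s f_y (d − d') = [1747150 × (790 − 116.425) + 215800 × (790 − 62)] × 10⁻⁶ = 1176.84 + 157.10 = 1333.94 kN·m.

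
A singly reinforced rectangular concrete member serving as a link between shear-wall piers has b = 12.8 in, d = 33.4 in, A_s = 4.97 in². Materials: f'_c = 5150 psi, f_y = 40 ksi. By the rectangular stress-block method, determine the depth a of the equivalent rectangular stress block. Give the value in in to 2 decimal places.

a ≈ 3.55 in

T = A_s f_y = 4.97 × 40 = 198.8 kips.
a = T/(0.85 f'_c b) = 198.8/(0.85 × 5.15 × 12.8) = 3.55 in.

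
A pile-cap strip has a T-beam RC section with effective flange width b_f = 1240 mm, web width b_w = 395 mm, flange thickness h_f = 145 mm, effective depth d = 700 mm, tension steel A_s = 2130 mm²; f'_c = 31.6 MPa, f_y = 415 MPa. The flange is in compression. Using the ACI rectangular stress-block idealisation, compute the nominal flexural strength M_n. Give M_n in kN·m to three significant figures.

Tension: T = A_s f_y = 2130 × 415 = 883950 N.
Try a within the flange: a = T/(0.85 f'_c b_f) = 883950/(0.85 × 31.6 × 1240) = 26.54 mm.
Since a = 26.54 ≤ h_f = 145 mm, the stress block lies entirely in the flange; analyse as a rectangular beam of width b_f.
M_n = T(d − a/2) = 883950 × (700 − 13.27) = 607.03 × 10⁶ N·mm.
M_n = 607.03 kN·m.

M_n ≈ 607 kN·m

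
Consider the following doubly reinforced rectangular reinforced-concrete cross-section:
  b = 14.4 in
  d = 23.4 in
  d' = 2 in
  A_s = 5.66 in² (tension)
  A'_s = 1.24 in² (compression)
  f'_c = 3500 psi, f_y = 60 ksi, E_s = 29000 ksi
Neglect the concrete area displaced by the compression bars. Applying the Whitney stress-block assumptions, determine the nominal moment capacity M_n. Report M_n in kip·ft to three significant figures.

Assume both steels yield.
a = (A_s − A'_s) f_y/(0.85 f'_c b) = (5.66 − 1.24) × 60/(0.85 × 3.5 × 14.4) = 6.190 in.
c = a/β₁ = 6.190/0.85 = 7.282 in; ε'_s = 0.003(c − d')/c = 0.0022 ≥ ε_y = 0.0021, so the compression steel yields.
M_n = (A_s − A'_s) f_y (d − a/2) + A'_s f_y (d − d') = 265.2 × (23.4 − 3.095) + 74.4 × (23.4 − 2) = 5384.9 + 1592.2 = 6977.1 kip·in = 6977.1/12 = 581.43 kip·ft.

M_n ≈ 581 kip·ft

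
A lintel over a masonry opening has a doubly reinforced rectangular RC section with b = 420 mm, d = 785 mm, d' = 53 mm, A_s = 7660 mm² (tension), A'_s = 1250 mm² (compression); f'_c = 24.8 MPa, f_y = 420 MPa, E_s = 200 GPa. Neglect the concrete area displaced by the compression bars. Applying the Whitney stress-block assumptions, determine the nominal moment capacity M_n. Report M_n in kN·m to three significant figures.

M_n ≈ 2090 kN·m

Assume both tension and compression steel yield.
Net tension couple steel: A_s − A'_s = 6410 mm².
a = (A_s − A'_s) f_y / (0.85 f'_c b) = 2692200/(0.85 × 24.8 × 420) = 304.08 mm.
c = a/β₁ = 304.08/0.85 = 357.74 mm; ε'_s = 0.003(c − d')/c = 0.0026 ≥ f_y/E_s = 0.0021, so compression steel does yield.
M_n = (A_s − A'_s) f_y (d − a/2) + A'_s f_y (d − d') = [2692200 × (785 − 152.04) + 525000 × (785 − 53)] × 10⁻⁶ = 1704.05 + 384.30 = 2088.35 kN·m.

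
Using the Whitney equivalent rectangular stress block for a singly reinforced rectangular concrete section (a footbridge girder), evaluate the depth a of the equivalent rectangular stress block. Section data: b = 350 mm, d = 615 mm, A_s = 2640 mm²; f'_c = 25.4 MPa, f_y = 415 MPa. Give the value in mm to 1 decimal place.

T = A_s f_y = 2640 × 415 = 1095600 N = 1095.6 kN.
Setting C = 0.85 f'_c a b equal to T: a = 1095600/(0.85 × 25.4 × 350) = 145.0 mm.

a ≈ 145.0 mm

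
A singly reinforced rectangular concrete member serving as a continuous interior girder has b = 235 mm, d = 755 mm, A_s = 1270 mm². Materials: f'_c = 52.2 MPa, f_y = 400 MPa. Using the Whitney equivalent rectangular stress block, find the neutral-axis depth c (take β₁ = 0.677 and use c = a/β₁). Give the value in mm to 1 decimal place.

T = A_s f_y = 1270 × 400 = 508000 N = 508 kN.
Setting C = 0.85 f'_c a b equal to T: a = 508000/(0.85 × 52.2 × 235) = 48.720 mm.
With β₁ = 0.677, c = a/β₁ = 48.720/0.677 = 72.0 mm.

c ≈ 72.0 mm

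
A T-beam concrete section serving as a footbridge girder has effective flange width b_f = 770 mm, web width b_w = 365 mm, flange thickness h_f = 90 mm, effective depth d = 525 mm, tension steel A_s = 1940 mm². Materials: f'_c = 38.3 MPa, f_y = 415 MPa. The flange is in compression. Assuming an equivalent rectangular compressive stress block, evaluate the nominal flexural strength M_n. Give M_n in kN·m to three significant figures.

Tension: T = A_s f_y = 1940 × 415 = 805100 N.
Try a within the flange: a = T/(0.85 f'_c b_f) = 805100/(0.85 × 38.3 × 770) = 32.12 mm.
Since a = 32.12 ≤ h_f = 90 mm, the stress block lies entirely in the flange; analyse as a rectangular beam of width b_f.
M_n = T(d − a/2) = 805100 × (525 − 16.06) = 409.75 × 10⁶ N·mm.
M_n = 409.75 kN·m.

M_n ≈ 410 kN·m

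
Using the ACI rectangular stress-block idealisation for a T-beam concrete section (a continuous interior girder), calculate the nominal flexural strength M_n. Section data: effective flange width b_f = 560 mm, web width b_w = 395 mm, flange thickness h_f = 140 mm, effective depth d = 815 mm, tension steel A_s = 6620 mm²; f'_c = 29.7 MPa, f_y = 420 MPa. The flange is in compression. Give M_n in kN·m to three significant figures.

Tension: T = A_s f_y = 6620 × 420 = 2780400 N.
Try a within the flange: a = T/(0.85 f'_c b_f) = 2780400/(0.85 × 29.7 × 560) = 196.67 mm.
a = 196.67 > h_f = 140 mm: the block extends into the web. Split into flange-overhang and web parts.
C_f = 0.85 f'_c (b_f − b_w) h_f = 0.85 × 29.7 × (560 − 395) × 140 = 583160 N.
Remaining web compression depth: a_w = (T − C_f)/(0.85 f'_c b_w) = (2780400 − 583160)/(0.85 × 29.7 × 395) = 220.35 mm.
M_n = C_f(d − h_f/2) + (T − C_f)(d − a_w/2) = 583160 × (815 − 70) + 2197240 × (815 − 110.175) = 434.45 + 1548.67 = 1983.12 × 10⁶ N·mm.
M_n = 1983.12 kN·m.

M_n ≈ 1980 kN·m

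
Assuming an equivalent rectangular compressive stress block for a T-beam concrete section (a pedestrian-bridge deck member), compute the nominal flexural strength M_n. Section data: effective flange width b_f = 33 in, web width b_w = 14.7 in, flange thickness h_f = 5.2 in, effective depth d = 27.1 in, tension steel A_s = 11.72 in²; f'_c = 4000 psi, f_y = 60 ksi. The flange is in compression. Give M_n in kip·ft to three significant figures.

M_n ≈ 1400 kip·ft

Tension: T = A_s f_y = 11.72 × 60 = 703.2 kips.
Try a within the flange: a = T/(0.85 f'_c b_f) = 703.2/(0.85 × 4 × 33) = 6.267 in.
a = 6.267 > h_f = 5.2 in: the block extends into the web. Split into flange-overhang and web parts.
C_f = 0.85 f'_c (b_f − b_w) h_f = 0.85 × 4 × (33 − 14.7) × 5.2 = 323.5 kips.
Remaining web compression depth: a_w = (T − C_f)/(0.85 f'_c b_w) = (703.2 − 323.5)/(0.85 × 4 × 14.7) = 7.597 in.
M_n = C_f(d − h_f/2) + (T − C_f)(d − a_w/2) = 323.5 × (27.1 − 2.6) + 379.7 × (27.1 − 3.7985) = 7925.8 + 8847.6 = 16773.4 kip·in.
M_n = 16773.4/12 = 1397.78 kip·ft.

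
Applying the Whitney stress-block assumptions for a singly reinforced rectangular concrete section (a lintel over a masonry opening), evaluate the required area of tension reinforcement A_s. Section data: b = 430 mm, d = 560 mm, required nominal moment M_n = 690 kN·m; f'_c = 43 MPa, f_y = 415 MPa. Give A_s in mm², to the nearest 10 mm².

A_s ≈ 3210 mm²

With M_n = 0.85 f'_c a b (d − a/2), solve the quadratic for a:
a = d − √(d² − 2M_n/(0.85 f'_c b)) = 560 − √(560² − 2 × 690×10⁶/(0.85 × 43 × 430)) = 84.82 mm.
A_s = 0.85 f'_c a b / f_y = 0.85 × 43 × 84.82 × 430 / 415 = 3212.2 mm².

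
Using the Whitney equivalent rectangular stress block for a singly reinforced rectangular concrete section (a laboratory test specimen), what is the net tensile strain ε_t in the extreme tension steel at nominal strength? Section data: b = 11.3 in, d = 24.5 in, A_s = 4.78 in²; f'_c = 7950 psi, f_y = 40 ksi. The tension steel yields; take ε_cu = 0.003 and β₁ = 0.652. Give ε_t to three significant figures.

ε_t ≈ 0.0161

a = A_s f_y/(0.85 f'_c b) = 2.504 in.
β₁ = 0.652, so c = a/β₁ = 2.504/0.652 = 3.840 in.
From the linear strain diagram with ε_cu = 0.003: ε_t = 0.003 (d − c)/c = 0.003 × (24.5 − 3.840)/3.840 = 0.0161.
Since ε_t ≥ 0.005, the section is tension-controlled.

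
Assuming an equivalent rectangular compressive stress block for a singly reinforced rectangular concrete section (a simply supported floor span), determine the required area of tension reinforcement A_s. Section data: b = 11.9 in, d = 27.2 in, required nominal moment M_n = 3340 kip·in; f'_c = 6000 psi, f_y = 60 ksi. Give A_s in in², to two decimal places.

From M_n = 0.85 f'_c a b (d − a/2):
a = d − √(d² − 2M_n/(0.85 f'_c b)) = 27.2 − √(27.2² − 2 × 3340/(0.85 × 6 × 11.9)) = 2.105 in.
A_s = 0.85 f'_c a b / f_y = 0.85 × 6 × 2.105 × 11.9 / 60 = 2.129 in².

A_s ≈ 2.13 in²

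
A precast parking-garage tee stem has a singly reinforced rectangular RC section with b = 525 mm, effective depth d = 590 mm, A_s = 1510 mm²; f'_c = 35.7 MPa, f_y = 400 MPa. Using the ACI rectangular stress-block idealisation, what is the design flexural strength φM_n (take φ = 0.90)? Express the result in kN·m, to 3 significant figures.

φM_n ≈ 310 kN·m

T = A_s f_y = 1510 × 400 = 604000 N = 604 kN.
From C = T: a = T/(0.85 f'_c b) = 604000/(0.85 × 35.7 × 525) = 37.91 mm.
M_n = T(d − a/2) = 604 kN × (590 − 18.955) mm = 344.91 kN·m.
φM_n = 0.90 × 344.91 = 310.42 kN·m.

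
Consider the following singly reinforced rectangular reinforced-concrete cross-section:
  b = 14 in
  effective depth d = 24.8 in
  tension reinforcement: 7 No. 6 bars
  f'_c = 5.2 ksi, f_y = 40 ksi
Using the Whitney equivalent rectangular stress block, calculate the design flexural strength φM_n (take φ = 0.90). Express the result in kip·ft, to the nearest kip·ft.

A_s = 7 × 0.44 = 3.08 in².
T = A_s f_y = 3.08 × 40 = 123.2 kips.
a = T/(0.85 f'_c b) = 123.2/(0.85 × 5.2 × 14) = 1.991 in.
M_n = T(d − a/2) = 123.2 × (24.8 − 0.9955) = 2932.7 kip·in = 2932.7/12 = 244.39 kip·ft.
φM_n = 0.90 × 244.39 = 219.95 kip·ft.

φM_n ≈ 220 kip·ft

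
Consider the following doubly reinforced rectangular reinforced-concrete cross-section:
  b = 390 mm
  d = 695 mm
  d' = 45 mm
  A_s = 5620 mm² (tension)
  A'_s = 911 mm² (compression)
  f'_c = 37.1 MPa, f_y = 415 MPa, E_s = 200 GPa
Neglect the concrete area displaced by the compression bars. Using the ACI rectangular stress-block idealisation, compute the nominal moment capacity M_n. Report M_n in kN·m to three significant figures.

Assume both tension and compression steel yield.
Net tension couple steel: A_s − A'_s = 4709 mm².
a = (A_s − A'_s) f_y / (0.85 f'_c b) = 1954235/(0.85 × 37.1 × 390) = 158.90 mm.
c = a/β₁ = 158.90/0.785 = 202.42 mm; ε'_s = 0.003(c − d')/c = 0.0023 ≥ f_y/E_s = 0.0021, so compression steel does yield.
M_n = (A_s − A'_s) f_y (d − a/2) + A'_s f_y (d − d') = [1954235 × (695 − 79.45) + 378065 × (695 − 45)] × 10⁻⁶ = 1202.93 + 245.74 = 1448.67 kN·m.

M_n ≈ 1450 kN·m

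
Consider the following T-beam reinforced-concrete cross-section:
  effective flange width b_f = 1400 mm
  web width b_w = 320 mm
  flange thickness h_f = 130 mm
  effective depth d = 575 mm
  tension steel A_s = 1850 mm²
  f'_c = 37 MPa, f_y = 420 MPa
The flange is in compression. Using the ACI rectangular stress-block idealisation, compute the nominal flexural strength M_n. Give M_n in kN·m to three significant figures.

Tension: T = A_s f_y = 1850 × 420 = 777000 N.
Try a within the flange: a = T/(0.85 f'_c b_f) = 777000/(0.85 × 37 × 1400) = 17.65 mm.
Since a = 17.65 ≤ h_f = 130 mm, the stress block lies entirely in the flange; analyse as a rectangular beam of width b_f.
M_n = T(d − a/2) = 777000 × (575 − 8.825) = 439.92 × 10⁶ N·mm.
M_n = 439.92 kN·m.

M_n ≈ 440 kN·m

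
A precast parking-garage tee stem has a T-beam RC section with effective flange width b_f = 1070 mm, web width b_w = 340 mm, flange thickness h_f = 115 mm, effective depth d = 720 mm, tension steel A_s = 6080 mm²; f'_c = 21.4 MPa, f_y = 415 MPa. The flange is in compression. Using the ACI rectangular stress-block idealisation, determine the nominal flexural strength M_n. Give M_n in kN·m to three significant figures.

M_n ≈ 1650 kN·m

Tension: T = A_s f_y = 6080 × 415 = 2523200 N.
Try a within the flange: a = T/(0.85 f'_c b_f) = 2523200/(0.85 × 21.4 × 1070) = 129.64 mm.
a = 129.64 > h_f = 115 mm: the block extends into the web. Split into flange-overhang and web parts.
C_f = 0.85 f'_c (b_f − b_w) h_f = 0.85 × 21.4 × (1070 − 340) × 115 = 1527051 N.
Remaining web compression depth: a_w = (T − C_f)/(0.85 f'_c b_w) = (2523200 − 1527051)/(0.85 × 21.4 × 340) = 161.07 mm.
M_n = C_f(d − h_f/2) + (T − C_f)(d − a_w/2) = 1527051 × (720 − 57.5) + 996149 × (720 − 80.535) = 1011.67 + 637.00 = 1648.67 × 10⁶ N·mm.
M_n = 1648.67 kN·m.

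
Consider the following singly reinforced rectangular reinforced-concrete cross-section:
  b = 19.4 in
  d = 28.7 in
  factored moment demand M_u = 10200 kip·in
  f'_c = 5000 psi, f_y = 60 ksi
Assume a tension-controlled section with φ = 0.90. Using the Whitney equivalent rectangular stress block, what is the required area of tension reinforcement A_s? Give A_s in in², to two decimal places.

M_n = M_u/φ = 10200/0.90 = 11333.3 kip·in.
From M_n = 0.85 f'_c a b (d − a/2):
a = d − √(d² − 2M_n/(0.85 f'_c b)) = 28.7 − √(28.7² − 2 × 11333.3/(0.85 × 5 × 19.4)) = 5.274 in.
A_s = 0.85 f'_c a b / f_y = 0.85 × 5 × 5.274 × 19.4 / 60 = 7.247 in².

A_s ≈ 7.25 in²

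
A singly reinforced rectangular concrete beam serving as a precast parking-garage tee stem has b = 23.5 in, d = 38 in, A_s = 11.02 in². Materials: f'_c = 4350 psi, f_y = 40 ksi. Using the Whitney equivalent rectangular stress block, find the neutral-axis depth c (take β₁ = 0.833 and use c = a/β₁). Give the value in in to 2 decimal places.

T = A_s f_y = 11.02 × 40 = 440.8 kips.
a = T/(0.85 f'_c b) = 440.8/(0.85 × 4.35 × 23.5) = 5.0730 in.
With β₁ = 0.833, c = a/β₁ = 5.0730/0.833 = 6.09 in.

c ≈ 6.09 in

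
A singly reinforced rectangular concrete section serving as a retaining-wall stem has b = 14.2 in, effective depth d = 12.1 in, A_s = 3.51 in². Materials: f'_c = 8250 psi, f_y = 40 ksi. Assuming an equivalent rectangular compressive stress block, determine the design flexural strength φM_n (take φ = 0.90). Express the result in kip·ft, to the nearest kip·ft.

T = A_s f_y = 3.51 × 40 = 140.4 kips.
a = T/(0.85 f'_c b) = 140.4/(0.85 × 8.25 × 14.2) = 1.410 in.
M_n = T(d − a/2) = 140.4 × (12.1 − 0.705) = 1599.9 kip·in = 1599.9/12 = 133.33 kip·ft.
φM_n = 0.90 × 133.33 = 120.00 kip·ft.

φM_n ≈ 120 kip·ft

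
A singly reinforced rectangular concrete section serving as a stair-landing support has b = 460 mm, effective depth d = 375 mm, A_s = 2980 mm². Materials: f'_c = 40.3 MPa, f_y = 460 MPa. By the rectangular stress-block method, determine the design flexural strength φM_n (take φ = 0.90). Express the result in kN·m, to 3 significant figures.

φM_n ≈ 409 kN·m

T = A_s f_y = 2980 × 460 = 1370800 N = 1370.8 kN.
From C = T: a = T/(0.85 f'_c b) = 1370800/(0.85 × 40.3 × 460) = 86.99 mm.
M_n = T(d − a/2) = 1370.8 kN × (375 − 43.495) mm = 454.43 kN·m.
φM_n = 0.90 × 454.43 = 408.99 kN·m.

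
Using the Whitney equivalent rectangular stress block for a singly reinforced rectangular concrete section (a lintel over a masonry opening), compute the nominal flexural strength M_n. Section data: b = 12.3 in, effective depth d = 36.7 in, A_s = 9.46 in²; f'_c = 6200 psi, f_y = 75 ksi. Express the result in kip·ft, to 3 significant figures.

T = A_s f_y = 9.46 × 75 = 709.5 kips.
a = T/(0.85 f'_c b) = 709.5/(0.85 × 6.2 × 12.3) = 10.946 in.
M_n = T(d − a/2) = 709.5 × (36.7 − 5.473) = 22155.6 kip·in = 22155.6/12 = 1846.30 kip·ft.

M_n ≈ 1850 kip·ft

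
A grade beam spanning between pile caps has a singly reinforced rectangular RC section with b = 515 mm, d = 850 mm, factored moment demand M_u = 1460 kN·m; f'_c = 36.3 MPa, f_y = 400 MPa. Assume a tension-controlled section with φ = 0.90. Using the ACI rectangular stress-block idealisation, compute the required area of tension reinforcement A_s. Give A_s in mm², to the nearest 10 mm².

A_s ≈ 5170 mm²

M_n = M_u/φ = 1460/0.90 = 1622.22 kN·m.
With M_n = 0.85 f'_c a b (d − a/2), solve the quadratic for a:
a = d − √(d² − 2M_n/(0.85 f'_c b)) = 850 − √(850² − 2 × 1622.22×10⁶/(0.85 × 36.3 × 515)) = 130.05 mm.
A_s = 0.85 f'_c a b / f_y = 0.85 × 36.3 × 130.05 × 515 / 400 = 5166.3 mm².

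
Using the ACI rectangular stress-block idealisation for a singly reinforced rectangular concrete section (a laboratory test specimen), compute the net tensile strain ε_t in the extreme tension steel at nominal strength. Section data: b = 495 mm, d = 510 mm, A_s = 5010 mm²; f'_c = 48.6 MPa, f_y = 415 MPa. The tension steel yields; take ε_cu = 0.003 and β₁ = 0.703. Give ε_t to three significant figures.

a = A_s f_y/(0.85 f'_c b) = 101.68 mm.
β₁ = 0.703, so c = a/β₁ = 101.68/0.703 = 144.64 mm.
From the linear strain diagram with ε_cu = 0.003: ε_t = 0.003 (d − c)/c = 0.003 × (510 − 144.64)/144.64 = 0.00758.
Since ε_t ≥ 0.005, the section is tension-controlled.

ε_t ≈ 0.00758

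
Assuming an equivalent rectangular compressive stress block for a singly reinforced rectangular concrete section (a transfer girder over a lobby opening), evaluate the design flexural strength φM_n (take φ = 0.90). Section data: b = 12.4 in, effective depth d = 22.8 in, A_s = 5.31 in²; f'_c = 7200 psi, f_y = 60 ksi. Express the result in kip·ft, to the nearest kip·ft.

T = A_s f_y = 5.31 × 60 = 318.6 kips.
a = T/(0.85 f'_c b) = 318.6/(0.85 × 7.2 × 12.4) = 4.198 in.
M_n = T(d − a/2) = 318.6 × (22.8 − 2.099) = 6595.3 kip·in = 6595.3/12 = 549.61 kip·ft.
φM_n = 0.90 × 549.61 = 494.65 kip·ft.

φM_n ≈ 495 kip·ft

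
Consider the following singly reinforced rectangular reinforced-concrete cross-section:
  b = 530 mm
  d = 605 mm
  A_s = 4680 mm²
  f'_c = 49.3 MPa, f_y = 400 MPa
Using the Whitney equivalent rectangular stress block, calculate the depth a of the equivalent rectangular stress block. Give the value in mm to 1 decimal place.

a ≈ 84.3 mm

T = A_s f_y = 4680 × 400 = 1872000 N = 1872 kN.
Setting C = 0.85 f'_c a b equal to T: a = 1872000/(0.85 × 49.3 × 530) = 84.3 mm.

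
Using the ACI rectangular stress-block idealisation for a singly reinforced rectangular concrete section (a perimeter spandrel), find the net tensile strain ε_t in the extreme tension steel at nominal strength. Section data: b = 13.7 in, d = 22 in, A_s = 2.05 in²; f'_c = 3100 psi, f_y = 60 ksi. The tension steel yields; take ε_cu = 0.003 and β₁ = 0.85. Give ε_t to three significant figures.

ε_t ≈ 0.0135

a = A_s f_y/(0.85 f'_c b) = 3.407 in.
β₁ = 0.85, so c = a/β₁ = 3.407/0.85 = 4.008 in.
From the linear strain diagram with ε_cu = 0.003: ε_t = 0.003 (d − c)/c = 0.003 × (22 − 4.008)/4.008 = 0.0135.
Since ε_t ≥ 0.005, the section is tension-controlled.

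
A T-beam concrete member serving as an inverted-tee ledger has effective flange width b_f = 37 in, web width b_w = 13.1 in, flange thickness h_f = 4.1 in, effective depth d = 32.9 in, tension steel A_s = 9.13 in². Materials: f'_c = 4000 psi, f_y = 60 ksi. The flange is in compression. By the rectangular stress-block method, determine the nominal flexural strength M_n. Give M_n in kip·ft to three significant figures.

M_n ≈ 1400 kip·ft

Tension: T = A_s f_y = 9.13 × 60 = 547.8 kips.
Try a within the flange: a = T/(0.85 f'_c b_f) = 547.8/(0.85 × 4 × 37) = 4.355 in.
a = 4.355 > h_f = 4.1 in: the block extends into the web. Split into flange-overhang and web parts.
C_f = 0.85 f'_c (b_f − b_w) h_f = 0.85 × 4 × (37 − 13.1) × 4.1 = 333.2 kips.
Remaining web compression depth: a_w = (T − C_f)/(0.85 f'_c b_w) = (547.8 − 333.2)/(0.85 × 4 × 13.1) = 4.818 in.
M_n = C_f(d − h_f/2) + (T − C_f)(d − a_w/2) = 333.2 × (32.9 − 2.05) + 214.6 × (32.9 − 2.409) = 10279.2 + 6543.4 = 16822.6 kip·in.
M_n = 16822.6/12 = 1401.88 kip·ft.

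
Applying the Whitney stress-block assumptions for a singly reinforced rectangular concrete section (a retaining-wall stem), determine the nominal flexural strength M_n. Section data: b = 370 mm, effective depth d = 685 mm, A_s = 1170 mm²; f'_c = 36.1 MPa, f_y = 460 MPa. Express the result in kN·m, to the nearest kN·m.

M_n ≈ 356 kN·m

T = A_s f_y = 1170 × 460 = 538200 N = 538.2 kN.
From C = T: a = T/(0.85 f'_c b) = 538200/(0.85 × 36.1 × 370) = 47.40 mm.
M_n = T(d − a/2) = 538.2 kN × (685 − 23.7) mm = 355.91 kN·m.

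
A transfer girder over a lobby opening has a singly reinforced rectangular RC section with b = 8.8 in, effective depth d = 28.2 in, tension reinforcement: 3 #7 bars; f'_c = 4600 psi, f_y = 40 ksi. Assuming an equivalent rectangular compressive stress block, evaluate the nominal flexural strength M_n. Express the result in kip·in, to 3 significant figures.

M_n ≈ 1960 kip·in

A_s = 3 × 0.6 = 1.8 in².
T = A_s f_y = 1.8 × 40 = 72 kips.
a = T/(0.85 f'_c b) = 72/(0.85 × 4.6 × 8.8) = 2.093 in.
M_n = T(d − a/2) = 72 × (28.2 − 1.0465) = 1955.1 kip·in.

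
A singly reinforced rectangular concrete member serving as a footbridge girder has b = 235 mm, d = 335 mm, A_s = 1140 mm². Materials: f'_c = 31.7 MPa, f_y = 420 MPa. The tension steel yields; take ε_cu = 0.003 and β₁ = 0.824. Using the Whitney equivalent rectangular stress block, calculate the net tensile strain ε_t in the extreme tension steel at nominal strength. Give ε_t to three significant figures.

a = A_s f_y/(0.85 f'_c b) = 75.62 mm.
β₁ = 0.824, so c = a/β₁ = 75.62/0.824 = 91.77 mm.
From the linear strain diagram with ε_cu = 0.003: ε_t = 0.003 (d − c)/c = 0.003 × (335 − 91.77)/91.77 = 0.00795.
Since ε_t ≥ 0.005, the section is tension-controlled.

ε_t ≈ 0.00795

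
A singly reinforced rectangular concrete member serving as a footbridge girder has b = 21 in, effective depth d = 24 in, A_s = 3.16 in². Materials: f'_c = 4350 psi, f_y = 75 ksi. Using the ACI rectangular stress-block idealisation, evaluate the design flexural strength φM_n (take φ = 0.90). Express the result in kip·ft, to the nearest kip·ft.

T = A_s f_y = 3.16 × 75 = 237 kips.
a = T/(0.85 f'_c b) = 237/(0.85 × 4.35 × 21) = 3.052 in.
M_n = T(d − a/2) = 237 × (24 − 1.526) = 5326.3 kip·in = 5326.3/12 = 443.86 kip·ft.
φM_n = 0.90 × 443.86 = 399.47 kip·ft.

φM_n ≈ 399 kip·ft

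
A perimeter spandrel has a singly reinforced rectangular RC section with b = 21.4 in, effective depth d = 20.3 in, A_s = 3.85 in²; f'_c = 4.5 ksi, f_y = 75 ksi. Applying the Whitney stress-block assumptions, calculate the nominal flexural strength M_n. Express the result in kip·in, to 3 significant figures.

M_n ≈ 5350 kip·in

T = A_s f_y = 3.85 × 75 = 288.75 kips.
a = T/(0.85 f'_c b) = 288.75/(0.85 × 4.5 × 21.4) = 3.528 in.
M_n = T(d − a/2) = 288.75 × (20.3 − 1.764) = 5352.3 kip·in.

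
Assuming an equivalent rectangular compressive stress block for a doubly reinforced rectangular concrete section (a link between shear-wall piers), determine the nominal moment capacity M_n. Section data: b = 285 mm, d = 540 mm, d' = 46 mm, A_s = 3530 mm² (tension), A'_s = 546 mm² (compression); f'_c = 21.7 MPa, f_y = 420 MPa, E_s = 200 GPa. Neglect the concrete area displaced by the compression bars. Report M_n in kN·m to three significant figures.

Assume both tension and compression steel yield.
Net tension couple steel: A_s − A'_s = 2984 mm².
a = (A_s − A'_s) f_y / (0.85 f'_c b) = 1253280/(0.85 × 21.7 × 285) = 238.41 mm.
c = a/β₁ = 238.41/0.85 = 280.48 mm; ε'_s = 0.003(c − d')/c = 0.0025 ≥ f_y/E_s = 0.0021, so compression steel does yield.
M_n = (A_s − A'_s) f_y (d − a/2) + A'_s f_y (d − d') = [1253280 × (540 − 119.205) + 229320 × (540 − 46)] × 10⁻⁶ = 527.37 + 113.28 = 640.65 kN·m.

M_n ≈ 641 kN·m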